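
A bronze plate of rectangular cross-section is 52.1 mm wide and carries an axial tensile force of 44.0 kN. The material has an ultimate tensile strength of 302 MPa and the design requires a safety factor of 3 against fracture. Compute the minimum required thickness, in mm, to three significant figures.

t = 8.39 mm

σ_allow = 302/3 = 100.7 MPa.
Required area A = F/σ_allow = 44000/100.7 = 437.1 mm².
t = A/w = 437.1/52.1 = 8.389 mm.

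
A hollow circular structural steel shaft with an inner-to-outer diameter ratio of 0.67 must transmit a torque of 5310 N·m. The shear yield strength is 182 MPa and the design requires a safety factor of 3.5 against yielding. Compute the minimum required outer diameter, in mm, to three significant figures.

τ_allow = 182/3.5 = 52.00 MPa.
For a hollow shaft τ = 16T/[πd_o³(1−k⁴)] with k = 0.67, so 1−k⁴ = 0.7985.
d_o³ = 16T/[π τ_allow (1−k⁴)] = 16×5310000/(π×52.00×0.7985) = 651300 mm³.
d_o = 86.68 mm.

d_o = 86.7 mm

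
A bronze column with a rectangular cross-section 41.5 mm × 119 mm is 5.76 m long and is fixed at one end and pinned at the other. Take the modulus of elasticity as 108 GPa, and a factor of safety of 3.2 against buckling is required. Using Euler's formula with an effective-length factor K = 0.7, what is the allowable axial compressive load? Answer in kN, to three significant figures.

Buckling occurs about the weak axis: I_min = h·b³/12 = 119×41.5³/12 = 708800 mm⁴ (b = 41.5 mm is the smaller dimension).
Effective length L_e = KL = 0.7×5.76 m = 4032 mm.
Euler critical load P_cr = π²EI/L_e² = π²×108000×708800/4032² = 46470 N.
P_allow = P_cr/n = 46470/3.2 = 14520 N.

P_allow = 14.5 kN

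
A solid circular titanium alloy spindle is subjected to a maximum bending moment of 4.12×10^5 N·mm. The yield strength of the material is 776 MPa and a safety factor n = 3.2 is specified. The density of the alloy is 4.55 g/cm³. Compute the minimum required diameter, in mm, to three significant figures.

σ_allow = 776/3.2 = 242.5 MPa.
For a solid circular section σ = 32M/(πd³), so d³ = 32M/(π σ_allow) = 32×412000/(π×242.5) = 17310 mm³.
d = 25.87 mm.

d = 25.9 mm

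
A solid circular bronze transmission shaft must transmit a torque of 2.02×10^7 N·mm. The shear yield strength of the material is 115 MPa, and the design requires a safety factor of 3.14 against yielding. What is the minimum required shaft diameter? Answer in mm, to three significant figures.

d = 141 mm

Allowable shear stress τ_allow = 115/3.14 = 36.62 MPa.
For a solid shaft τ = 16T/(πd³), so d³ = 16T/(π τ_allow) = 16×2.0200×10^7/(π×36.62) = 2.809×10^6 mm³.
d = (2.809×10^6)^(1/3) = 141.1 mm.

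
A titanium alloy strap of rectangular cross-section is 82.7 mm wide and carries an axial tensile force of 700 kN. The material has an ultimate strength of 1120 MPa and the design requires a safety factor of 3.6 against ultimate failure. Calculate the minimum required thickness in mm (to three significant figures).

σ_allow = 1120/3.6 = 311.1 MPa.
Required area A = F/σ_allow = 700000/311.1 = 2250 mm².
t = A/w = 2250/82.7 = 27.21 mm.

t = 27.2 mm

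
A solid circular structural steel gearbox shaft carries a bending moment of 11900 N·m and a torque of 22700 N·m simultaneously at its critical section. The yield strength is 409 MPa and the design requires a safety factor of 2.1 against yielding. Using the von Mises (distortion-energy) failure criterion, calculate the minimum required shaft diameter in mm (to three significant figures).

σ_allow = σ_y/n = 409/2.1 = 194.8 MPa.
For a solid shaft σ_b = 32M/(πd³) and τ = 16T/(πd³), so the von Mises stress is σ' = (16/πd³)·√(4M²+3T²).
√(4M²+3T²) = √(4×(1.190×10^7)² + 3×(2.270×10^7)²) = 4.596×10^7 N·mm.
d³ = 16×4.596×10^7/(π×194.8) = 1.202×10^6 mm³.
d = 106.3 mm.

d = 106 mm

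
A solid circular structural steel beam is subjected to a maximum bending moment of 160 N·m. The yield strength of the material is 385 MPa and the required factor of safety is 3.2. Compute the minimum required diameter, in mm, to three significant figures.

σ_allow = 385/3.2 = 120.3 MPa.
For a solid circular section σ = 32M/(πd³), so d³ = 32M/(π σ_allow) = 32×160000/(π×120.3) = 13550 mm³.
d = 23.84 mm.

d = 23.8 mm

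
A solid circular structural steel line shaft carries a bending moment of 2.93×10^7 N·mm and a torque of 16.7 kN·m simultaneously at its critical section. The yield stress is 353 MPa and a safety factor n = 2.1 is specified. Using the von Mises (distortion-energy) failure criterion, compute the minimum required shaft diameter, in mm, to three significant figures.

d = 126 mm

σ_allow = σ_y/n = 353/2.1 = 168.1 MPa.
For a solid shaft σ_b = 32M/(πd³) and τ = 16T/(πd³), so the von Mises stress is σ' = (16/πd³)·√(4M²+3T²).
√(4M²+3T²) = √(4×(2.930×10^7)² + 3×(1.670×10^7)²) = 6.535×10^7 N·mm.
d³ = 16×6.535×10^7/(π×168.1) = 1.980×10^6 mm³.
d = 125.6 mm.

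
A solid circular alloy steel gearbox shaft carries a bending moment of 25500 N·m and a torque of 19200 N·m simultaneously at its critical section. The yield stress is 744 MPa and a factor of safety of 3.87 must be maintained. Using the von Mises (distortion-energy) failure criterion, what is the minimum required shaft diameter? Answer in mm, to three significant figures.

σ_allow = σ_y/n = 744/3.87 = 192.2 MPa.
For a solid shaft σ_b = 32M/(πd³) and τ = 16T/(πd³), so the von Mises stress is σ' = (16/πd³)·√(4M²+3T²).
√(4M²+3T²) = √(4×(2.550×10^7)² + 3×(1.920×10^7)²) = 6.088×10^7 N·mm.
d³ = 16×6.088×10^7/(π×192.2) = 1.613×10^6 mm³.
d = 117.3 mm.

d = 117 mm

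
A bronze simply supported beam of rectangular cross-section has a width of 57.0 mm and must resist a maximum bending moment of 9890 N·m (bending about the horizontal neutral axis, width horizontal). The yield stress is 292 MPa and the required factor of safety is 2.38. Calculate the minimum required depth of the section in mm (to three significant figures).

σ_allow = 292/2.38 = 122.7 MPa.
For a rectangular section σ = 6M/(bh²), so h² = 6M/(b σ_allow) = 6×9890000/(57.0×122.7) = 8485 mm².
h = 92.12 mm.

h = 92.1 mm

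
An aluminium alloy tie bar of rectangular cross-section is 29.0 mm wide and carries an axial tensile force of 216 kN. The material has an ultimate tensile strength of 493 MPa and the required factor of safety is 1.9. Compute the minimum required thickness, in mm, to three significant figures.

σ_allow = 493/1.9 = 259.5 MPa.
Required area A = F/σ_allow = 216000/259.5 = 832.5 mm².
t = A/w = 832.5/29.0 = 28.71 mm.

t = 28.7 mm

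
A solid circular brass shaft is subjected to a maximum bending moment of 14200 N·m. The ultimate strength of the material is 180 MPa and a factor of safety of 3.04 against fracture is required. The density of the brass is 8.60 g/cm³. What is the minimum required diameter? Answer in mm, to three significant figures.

d = 135 mm

σ_allow = 180/3.04 = 59.21 MPa.
For a solid circular section σ = 32M/(πd³), so d³ = 32M/(π σ_allow) = 32×1.4200×10^7/(π×59.21) = 2.443×10^6 mm³.
d = 134.7 mm.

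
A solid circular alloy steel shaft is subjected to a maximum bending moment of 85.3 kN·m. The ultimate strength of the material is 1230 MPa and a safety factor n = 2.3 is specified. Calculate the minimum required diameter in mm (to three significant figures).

d = 118 mm

σ_allow = 1230/2.3 = 534.8 MPa.
For a solid circular section σ = 32M/(πd³), so d³ = 32M/(π σ_allow) = 32×8.5300×10^7/(π×534.8) = 1.625×10^6 mm³.
d = 117.6 mm.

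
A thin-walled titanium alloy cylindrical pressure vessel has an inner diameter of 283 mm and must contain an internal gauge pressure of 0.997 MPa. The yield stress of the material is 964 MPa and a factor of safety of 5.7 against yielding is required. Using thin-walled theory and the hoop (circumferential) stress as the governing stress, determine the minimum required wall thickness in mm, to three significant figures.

t = 0.834 mm

σ_allow = 964/5.7 = 169.1 MPa.
Hoop stress σ_h = pD/(2t), so t = pD/(2σ_allow) = 0.997×283/(2×169.1) = 0.8342 mm.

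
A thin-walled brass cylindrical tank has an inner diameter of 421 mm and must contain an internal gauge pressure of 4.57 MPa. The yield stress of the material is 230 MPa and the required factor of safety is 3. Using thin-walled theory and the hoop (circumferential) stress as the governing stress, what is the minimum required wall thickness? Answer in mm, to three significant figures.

t = 12.5 mm

σ_allow = 230/3 = 76.67 MPa.
Hoop stress σ_h = pD/(2t), so t = pD/(2σ_allow) = 4.57×421/(2×76.67) = 12.55 mm.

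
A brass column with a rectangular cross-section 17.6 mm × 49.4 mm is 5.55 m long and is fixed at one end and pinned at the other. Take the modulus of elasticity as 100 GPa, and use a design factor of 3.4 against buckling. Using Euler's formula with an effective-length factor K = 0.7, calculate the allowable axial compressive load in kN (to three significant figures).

Buckling occurs about the weak axis: I_min = h·b³/12 = 49.4×17.6³/12 = 22440 mm⁴ (b = 17.6 mm is the smaller dimension).
Effective length L_e = KL = 0.7×5.55 m = 3885 mm.
Euler critical load P_cr = π²EI/L_e² = π²×100000×22440/3885² = 1468 N.
P_allow = P_cr/n = 1468/3.4 = 431.6 N.

P_allow = 0.432 kN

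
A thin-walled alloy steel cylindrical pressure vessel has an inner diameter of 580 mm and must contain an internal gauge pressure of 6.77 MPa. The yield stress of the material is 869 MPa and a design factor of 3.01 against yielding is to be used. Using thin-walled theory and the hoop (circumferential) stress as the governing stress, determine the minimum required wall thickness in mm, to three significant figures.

σ_allow = 869/3.01 = 288.7 MPa.
Hoop stress σ_h = pD/(2t), so t = pD/(2σ_allow) = 6.77×580/(2×288.7) = 6.800 mm.

t = 6.80 mm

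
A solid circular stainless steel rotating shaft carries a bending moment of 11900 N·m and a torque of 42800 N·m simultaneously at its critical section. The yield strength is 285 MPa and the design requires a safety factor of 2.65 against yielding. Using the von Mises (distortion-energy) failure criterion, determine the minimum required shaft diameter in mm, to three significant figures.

σ_allow = σ_y/n = 285/2.65 = 107.5 MPa.
For a solid shaft σ_b = 32M/(πd³) and τ = 16T/(πd³), so the von Mises stress is σ' = (16/πd³)·√(4M²+3T²).
√(4M²+3T²) = √(4×(1.190×10^7)² + 3×(4.280×10^7)²) = 7.786×10^7 N·mm.
d³ = 16×7.786×10^7/(π×107.5) = 3.687×10^6 mm³.
d = 154.5 mm.

d = 154 mm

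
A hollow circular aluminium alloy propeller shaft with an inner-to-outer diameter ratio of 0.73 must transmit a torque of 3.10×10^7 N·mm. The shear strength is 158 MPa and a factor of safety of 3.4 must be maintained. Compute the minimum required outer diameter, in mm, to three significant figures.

d_o = 168 mm

τ_allow = 158/3.4 = 46.47 MPa.
For a hollow shaft τ = 16T/[πd_o³(1−k⁴)] with k = 0.73, so 1−k⁴ = 0.7160.
d_o³ = 16T/[π τ_allow (1−k⁴)] = 16×3.1000×10^7/(π×46.47×0.7160) = 4.745×10^6 mm³.
d_o = 168.0 mm.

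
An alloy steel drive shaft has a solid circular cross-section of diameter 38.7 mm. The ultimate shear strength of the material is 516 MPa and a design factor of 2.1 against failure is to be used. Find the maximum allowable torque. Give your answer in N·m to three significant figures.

T_allow = 2800 N·m

τ_allow = 516/2.1 = 245.7 MPa.
For a solid shaft T_allow = τ_allow·πd³/16; πd³/16 = π×38.7³/16 = 11380 mm³.
T_allow = 245.7×11380 = 2.796×10^6 N·mm = 2796 N·m.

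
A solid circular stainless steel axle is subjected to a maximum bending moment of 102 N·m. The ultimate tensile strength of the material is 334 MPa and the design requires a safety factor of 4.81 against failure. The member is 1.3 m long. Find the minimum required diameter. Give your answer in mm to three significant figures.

σ_allow = 334/4.81 = 69.44 MPa.
For a solid circular section σ = 32M/(πd³), so d³ = 32M/(π σ_allow) = 32×102000/(π×69.44) = 14960 mm³.
d = 24.64 mm.

d = 24.6 mm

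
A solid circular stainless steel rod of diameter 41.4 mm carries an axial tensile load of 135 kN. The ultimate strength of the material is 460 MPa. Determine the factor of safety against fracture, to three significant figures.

A = πd²/4 = 1346 mm².
σ = F/A = 135000/1346 = 100.3 MPa.
n = 460/100.3 = 4.587.

n = 4.59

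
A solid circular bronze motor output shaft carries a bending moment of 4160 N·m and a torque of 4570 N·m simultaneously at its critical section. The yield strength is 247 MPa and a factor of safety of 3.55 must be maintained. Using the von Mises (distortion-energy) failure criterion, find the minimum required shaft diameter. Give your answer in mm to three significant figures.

σ_allow = σ_y/n = 247/3.55 = 69.58 MPa.
For a solid shaft σ_b = 32M/(πd³) and τ = 16T/(πd³), so the von Mises stress is σ' = (16/πd³)·√(4M²+3T²).
√(4M²+3T²) = √(4×(4.160×10^6)² + 3×(4.570×10^6)²) = 1.148×10^7 N·mm.
d³ = 16×1.148×10^7/(π×69.58) = 840600 mm³.
d = 94.38 mm.

d = 94.4 mm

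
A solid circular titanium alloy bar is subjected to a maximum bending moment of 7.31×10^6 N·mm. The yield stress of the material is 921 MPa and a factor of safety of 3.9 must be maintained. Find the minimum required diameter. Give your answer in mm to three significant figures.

σ_allow = 921/3.9 = 236.2 MPa.
For a solid circular section σ = 32M/(πd³), so d³ = 32M/(π σ_allow) = 32×7310000/(π×236.2) = 315300 mm³.
d = 68.06 mm.

d = 68.1 mm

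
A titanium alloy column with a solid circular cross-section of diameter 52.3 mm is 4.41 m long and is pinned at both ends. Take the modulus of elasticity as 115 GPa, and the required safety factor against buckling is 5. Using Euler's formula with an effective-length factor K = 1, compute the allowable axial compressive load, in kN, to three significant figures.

P_allow = 4.29 kN

I = πd⁴/64 = π×52.3⁴/64 = 367300 mm⁴.
Effective length L_e = KL = 1×4.41 m = 4410 mm.
Euler critical load P_cr = π²EI/L_e² = π²×115000×367300/4410² = 21430 N.
P_allow = P_cr/n = 21430/5 = 4287 N.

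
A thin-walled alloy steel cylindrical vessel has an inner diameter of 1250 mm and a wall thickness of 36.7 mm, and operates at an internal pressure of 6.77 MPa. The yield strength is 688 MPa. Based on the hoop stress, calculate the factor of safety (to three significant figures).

n = 5.97

σ_h = pD/(2t) = 6.77×1250/(2×36.7) = 115.3 MPa.
n = 688/115.3 = 5.967.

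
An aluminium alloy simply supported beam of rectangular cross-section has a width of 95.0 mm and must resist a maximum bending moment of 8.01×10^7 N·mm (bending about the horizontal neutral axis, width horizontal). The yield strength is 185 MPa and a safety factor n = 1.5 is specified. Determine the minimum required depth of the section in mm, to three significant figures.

σ_allow = 185/1.5 = 123.3 MPa.
For a rectangular section σ = 6M/(bh²), so h² = 6M/(b σ_allow) = 6×8.0100×10^7/(95.0×123.3) = 41020 mm².
h = 202.5 mm.

h = 203 mm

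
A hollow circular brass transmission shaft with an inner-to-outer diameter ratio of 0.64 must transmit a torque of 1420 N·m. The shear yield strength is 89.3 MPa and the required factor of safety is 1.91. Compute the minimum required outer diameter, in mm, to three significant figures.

τ_allow = 89.3/1.91 = 46.75 MPa.
For a hollow shaft τ = 16T/[πd_o³(1−k⁴)] with k = 0.64, so 1−k⁴ = 0.8322.
d_o³ = 16T/[π τ_allow (1−k⁴)] = 16×1420000/(π×46.75×0.8322) = 185900 mm³.
d_o = 57.07 mm.

d_o = 57.1 mm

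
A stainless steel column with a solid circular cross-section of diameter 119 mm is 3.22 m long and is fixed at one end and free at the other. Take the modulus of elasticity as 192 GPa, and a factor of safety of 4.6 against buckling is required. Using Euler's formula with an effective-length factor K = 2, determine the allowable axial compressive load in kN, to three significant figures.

I = πd⁴/64 = π×119⁴/64 = 9.844×10^6 mm⁴.
Effective length L_e = KL = 2×3.22 m = 6440 mm.
Euler critical load P_cr = π²EI/L_e² = π²×192000×9.844×10^6/6440² = 449800 N.
P_allow = P_cr/n = 449800/4.6 = 97780 N.

P_allow = 97.8 kN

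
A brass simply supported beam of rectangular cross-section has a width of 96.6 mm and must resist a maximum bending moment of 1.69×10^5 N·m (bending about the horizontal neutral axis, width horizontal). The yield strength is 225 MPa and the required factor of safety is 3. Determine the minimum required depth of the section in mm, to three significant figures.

σ_allow = 225/3 = 75.00 MPa.
For a rectangular section σ = 6M/(bh²), so h² = 6M/(b σ_allow) = 6×1.6900×10^8/(96.6×75.00) = 140000 mm².
h = 374.1 mm.

h = 374 mm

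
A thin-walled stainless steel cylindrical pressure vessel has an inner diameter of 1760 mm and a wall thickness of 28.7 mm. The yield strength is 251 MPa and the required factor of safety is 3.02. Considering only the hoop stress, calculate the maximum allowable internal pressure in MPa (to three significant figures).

σ_allow = 251/3.02 = 83.11 MPa.
σ_h = pD/(2t) → p_allow = 2σ_allow t/D = 2×83.11×28.7/1760 = 2.711 MPa.

p_allow = 2.71 MPa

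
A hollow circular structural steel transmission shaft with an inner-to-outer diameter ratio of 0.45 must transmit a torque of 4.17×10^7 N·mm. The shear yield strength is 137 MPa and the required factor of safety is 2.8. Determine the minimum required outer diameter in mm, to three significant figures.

τ_allow = 137/2.8 = 48.93 MPa.
For a hollow shaft τ = 16T/[πd_o³(1−k⁴)] with k = 0.45, so 1−k⁴ = 0.9590.
d_o³ = 16T/[π τ_allow (1−k⁴)] = 16×4.1700×10^7/(π×48.93×0.9590) = 4.526×10^6 mm³.
d_o = 165.4 mm.

d_o = 165 mm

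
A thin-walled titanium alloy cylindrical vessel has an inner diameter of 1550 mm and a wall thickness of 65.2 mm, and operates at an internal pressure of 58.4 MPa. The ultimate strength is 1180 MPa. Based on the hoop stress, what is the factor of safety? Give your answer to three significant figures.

n = 1.70

σ_h = pD/(2t) = 58.4×1550/(2×65.2) = 694.2 MPa.
n = 1180/694.2 = 1.700.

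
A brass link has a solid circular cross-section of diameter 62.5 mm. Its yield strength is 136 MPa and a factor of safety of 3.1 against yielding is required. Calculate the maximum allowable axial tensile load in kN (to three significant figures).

F_allow = 135 kN

σ_allow = 136/3.1 = 43.87 MPa.
A = πd²/4 = π×62.5²/4 = 3068 mm².
F_allow = σ_allow × A = 43.87×3068 = 134600 N.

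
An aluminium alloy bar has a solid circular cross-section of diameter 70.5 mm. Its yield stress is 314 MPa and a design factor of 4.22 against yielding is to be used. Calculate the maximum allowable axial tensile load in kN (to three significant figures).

σ_allow = 314/4.22 = 74.41 MPa.
A = πd²/4 = π×70.5²/4 = 3904 mm².
F_allow = σ_allow × A = 74.41×3904 = 290500 N.

F_allow = 290 kN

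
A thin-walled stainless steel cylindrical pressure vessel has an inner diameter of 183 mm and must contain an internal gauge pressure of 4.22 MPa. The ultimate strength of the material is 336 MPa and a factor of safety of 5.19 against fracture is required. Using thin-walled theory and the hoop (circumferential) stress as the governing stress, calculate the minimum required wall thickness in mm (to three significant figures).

σ_allow = 336/5.19 = 64.74 MPa.
Hoop stress σ_h = pD/(2t), so t = pD/(2σ_allow) = 4.22×183/(2×64.74) = 5.964 mm.

t = 5.96 mm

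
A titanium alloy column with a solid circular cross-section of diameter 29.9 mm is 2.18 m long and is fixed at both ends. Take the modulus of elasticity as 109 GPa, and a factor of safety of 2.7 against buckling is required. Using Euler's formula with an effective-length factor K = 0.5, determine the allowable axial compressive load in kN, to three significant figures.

I = πd⁴/64 = π×29.9⁴/64 = 39230 mm⁴.
Effective length L_e = KL = 0.5×2.18 m = 1090 mm.
Euler critical load P_cr = π²EI/L_e² = π²×109000×39230/1090² = 35520 N.
P_allow = P_cr/n = 35520/2.7 = 13160 N.

P_allow = 13.2 kN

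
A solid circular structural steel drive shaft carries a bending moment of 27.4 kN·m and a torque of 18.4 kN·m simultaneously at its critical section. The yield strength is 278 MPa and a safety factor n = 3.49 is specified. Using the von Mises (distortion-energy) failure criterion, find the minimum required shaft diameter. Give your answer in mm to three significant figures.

σ_allow = σ_y/n = 278/3.49 = 79.66 MPa.
For a solid shaft σ_b = 32M/(πd³) and τ = 16T/(πd³), so the von Mises stress is σ' = (16/πd³)·√(4M²+3T²).
√(4M²+3T²) = √(4×(2.740×10^7)² + 3×(1.840×10^7)²) = 6.339×10^7 N·mm.
d³ = 16×6.339×10^7/(π×79.66) = 4.053×10^6 mm³.
d = 159.4 mm.

d = 159 mm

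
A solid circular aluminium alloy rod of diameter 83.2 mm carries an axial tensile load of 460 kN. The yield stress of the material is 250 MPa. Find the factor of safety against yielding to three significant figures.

A = πd²/4 = 5437 mm².
σ = F/A = 460000/5437 = 84.61 MPa.
n = 250/84.61 = 2.955.

n = 2.95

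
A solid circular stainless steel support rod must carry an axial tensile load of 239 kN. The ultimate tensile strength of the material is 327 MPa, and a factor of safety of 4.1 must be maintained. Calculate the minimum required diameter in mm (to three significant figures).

d = 61.8 mm

Allowable stress σ_allow = 327/4.1 = 79.76 MPa.
Required area A = F/σ_allow = 239000/79.76 = 2997 mm².
A = πd²/4 → d = √(4A/π) = 61.77 mm.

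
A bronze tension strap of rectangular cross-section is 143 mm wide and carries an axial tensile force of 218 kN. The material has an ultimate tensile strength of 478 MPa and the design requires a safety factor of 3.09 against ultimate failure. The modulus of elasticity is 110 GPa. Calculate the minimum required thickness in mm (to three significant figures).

t = 9.85 mm

σ_allow = 478/3.09 = 154.7 MPa.
Required area A = F/σ_allow = 218000/154.7 = 1409 mm².
t = A/w = 1409/143 = 9.855 mm.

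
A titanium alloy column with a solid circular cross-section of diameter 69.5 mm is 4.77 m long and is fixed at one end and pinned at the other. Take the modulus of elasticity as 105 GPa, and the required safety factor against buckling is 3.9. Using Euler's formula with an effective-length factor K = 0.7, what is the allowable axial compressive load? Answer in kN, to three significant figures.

P_allow = 27.3 kN

I = πd⁴/64 = π×69.5⁴/64 = 1.145×10^6 mm⁴.
Effective length L_e = KL = 0.7×4.77 m = 3339 mm.
Euler critical load P_cr = π²EI/L_e² = π²×105000×1.145×10^6/3339² = 106500 N.
P_allow = P_cr/n = 106500/3.9 = 27300 N.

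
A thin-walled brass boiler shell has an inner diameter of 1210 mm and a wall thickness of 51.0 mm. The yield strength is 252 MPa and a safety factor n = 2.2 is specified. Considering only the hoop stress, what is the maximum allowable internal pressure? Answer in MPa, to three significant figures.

σ_allow = 252/2.2 = 114.5 MPa.
σ_h = pD/(2t) → p_allow = 2σ_allow t/D = 2×114.5×51.0/1210 = 9.656 MPa.

p_allow = 9.66 MPa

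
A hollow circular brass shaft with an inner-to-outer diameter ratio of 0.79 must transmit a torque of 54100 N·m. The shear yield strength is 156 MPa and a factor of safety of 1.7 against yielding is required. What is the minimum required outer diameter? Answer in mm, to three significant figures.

τ_allow = 156/1.7 = 91.76 MPa.
For a hollow shaft τ = 16T/[πd_o³(1−k⁴)] with k = 0.79, so 1−k⁴ = 0.6105.
d_o³ = 16T/[π τ_allow (1−k⁴)] = 16×5.4100×10^7/(π×91.76×0.6105) = 4.918×10^6 mm³.
d_o = 170.1 mm.

d_o = 170 mm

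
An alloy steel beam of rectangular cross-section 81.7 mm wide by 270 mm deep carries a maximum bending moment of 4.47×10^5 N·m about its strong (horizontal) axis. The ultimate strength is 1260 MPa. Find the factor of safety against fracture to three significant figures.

Section modulus S = bh²/6 = 81.7×270²/6 = 992700 mm³.
σ = M/S = 4.4700×10^8/992700 = 450.3 MPa.
n = 1260/450.3 = 2.798.

n = 2.80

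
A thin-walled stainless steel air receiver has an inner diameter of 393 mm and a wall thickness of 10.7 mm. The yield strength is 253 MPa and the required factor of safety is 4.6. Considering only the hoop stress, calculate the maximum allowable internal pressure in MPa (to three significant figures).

σ_allow = 253/4.6 = 55.00 MPa.
σ_h = pD/(2t) → p_allow = 2σ_allow t/D = 2×55.00×10.7/393 = 2.995 MPa.

p_allow = 2.99 MPa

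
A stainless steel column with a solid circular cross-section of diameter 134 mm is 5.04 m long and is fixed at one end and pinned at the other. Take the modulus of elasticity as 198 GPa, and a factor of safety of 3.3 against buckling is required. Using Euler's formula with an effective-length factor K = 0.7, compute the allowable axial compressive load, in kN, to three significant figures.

I = πd⁴/64 = π×134⁴/64 = 1.583×10^7 mm⁴.
Effective length L_e = KL = 0.7×5.04 m = 3528 mm.
Euler critical load P_cr = π²EI/L_e² = π²×198000×1.583×10^7/3528² = 2.485×10^6 N.
P_allow = P_cr/n = 2.485×10^6/3.3 = 753000 N.

P_allow = 753 kN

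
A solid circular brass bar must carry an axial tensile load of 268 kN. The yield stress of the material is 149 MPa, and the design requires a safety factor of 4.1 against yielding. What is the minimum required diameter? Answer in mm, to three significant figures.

Allowable stress σ_allow = 149/4.1 = 36.34 MPa.
Required area A = F/σ_allow = 268000/36.34 = 7374 mm².
A = πd²/4 → d = √(4A/π) = 96.90 mm.

d = 96.9 mm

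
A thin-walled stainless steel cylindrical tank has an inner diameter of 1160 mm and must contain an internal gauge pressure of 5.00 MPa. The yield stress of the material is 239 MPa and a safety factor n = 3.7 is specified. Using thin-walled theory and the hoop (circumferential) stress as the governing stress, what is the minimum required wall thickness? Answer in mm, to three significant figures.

σ_allow = 239/3.7 = 64.59 MPa.
Hoop stress σ_h = pD/(2t), so t = pD/(2σ_allow) = 5.00×1160/(2×64.59) = 44.90 mm.

t = 44.9 mm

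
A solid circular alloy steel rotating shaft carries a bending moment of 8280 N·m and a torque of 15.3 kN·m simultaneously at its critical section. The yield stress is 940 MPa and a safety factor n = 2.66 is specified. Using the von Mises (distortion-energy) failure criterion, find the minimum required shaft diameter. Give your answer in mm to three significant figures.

d = 76.7 mm

σ_allow = σ_y/n = 940/2.66 = 353.4 MPa.
For a solid shaft σ_b = 32M/(πd³) and τ = 16T/(πd³), so the von Mises stress is σ' = (16/πd³)·√(4M²+3T²).
√(4M²+3T²) = √(4×(8.280×10^6)² + 3×(1.530×10^7)²) = 3.125×10^7 N·mm.
d³ = 16×3.125×10^7/(π×353.4) = 450400 mm³.
d = 76.65 mm.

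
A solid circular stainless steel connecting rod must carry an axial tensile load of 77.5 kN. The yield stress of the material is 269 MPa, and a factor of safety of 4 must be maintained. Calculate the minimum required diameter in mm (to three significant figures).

d = 38.3 mm

Allowable stress σ_allow = 269/4 = 67.25 MPa.
Required area A = F/σ_allow = 77500/67.25 = 1152 mm².
A = πd²/4 → d = √(4A/π) = 38.31 mm.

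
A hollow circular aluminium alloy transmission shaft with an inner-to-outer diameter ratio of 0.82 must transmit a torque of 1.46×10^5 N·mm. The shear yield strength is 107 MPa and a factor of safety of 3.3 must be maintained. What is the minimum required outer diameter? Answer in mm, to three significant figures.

τ_allow = 107/3.3 = 32.42 MPa.
For a hollow shaft τ = 16T/[πd_o³(1−k⁴)] with k = 0.82, so 1−k⁴ = 0.5479.
d_o³ = 16T/[π τ_allow (1−k⁴)] = 16×146000/(π×32.42×0.5479) = 41860 mm³.
d_o = 34.72 mm.

d_o = 34.7 mm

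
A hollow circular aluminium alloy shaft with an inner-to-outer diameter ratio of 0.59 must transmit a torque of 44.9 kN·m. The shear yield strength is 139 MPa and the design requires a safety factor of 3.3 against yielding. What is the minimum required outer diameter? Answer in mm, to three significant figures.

τ_allow = 139/3.3 = 42.12 MPa.
For a hollow shaft τ = 16T/[πd_o³(1−k⁴)] with k = 0.59, so 1−k⁴ = 0.8788.
d_o³ = 16T/[π τ_allow (1−k⁴)] = 16×4.4900×10^7/(π×42.12×0.8788) = 6.177×10^6 mm³.
d_o = 183.5 mm.

d_o = 183 mm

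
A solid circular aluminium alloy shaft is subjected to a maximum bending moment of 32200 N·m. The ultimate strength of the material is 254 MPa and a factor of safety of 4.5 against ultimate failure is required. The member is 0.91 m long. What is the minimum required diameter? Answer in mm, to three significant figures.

σ_allow = 254/4.5 = 56.44 MPa.
For a solid circular section σ = 32M/(πd³), so d³ = 32M/(π σ_allow) = 32×3.2200×10^7/(π×56.44) = 5.811×10^6 mm³.
d = 179.8 mm.

d = 180 mm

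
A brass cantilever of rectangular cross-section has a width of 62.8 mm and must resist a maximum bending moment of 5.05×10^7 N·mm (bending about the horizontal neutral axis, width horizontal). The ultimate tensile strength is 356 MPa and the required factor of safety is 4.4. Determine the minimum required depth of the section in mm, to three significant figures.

σ_allow = 356/4.4 = 80.91 MPa.
For a rectangular section σ = 6M/(bh²), so h² = 6M/(b σ_allow) = 6×5.0500×10^7/(62.8×80.91) = 59630 mm².
h = 244.2 mm.

h = 244 mm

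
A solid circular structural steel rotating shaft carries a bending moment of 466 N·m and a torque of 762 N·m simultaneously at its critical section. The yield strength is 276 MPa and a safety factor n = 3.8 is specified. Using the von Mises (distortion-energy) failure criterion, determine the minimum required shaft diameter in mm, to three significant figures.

σ_allow = σ_y/n = 276/3.8 = 72.63 MPa.
For a solid shaft σ_b = 32M/(πd³) and τ = 16T/(πd³), so the von Mises stress is σ' = (16/πd³)·√(4M²+3T²).
√(4M²+3T²) = √(4×(466000)² + 3×(762000)²) = 1.616×10^6 N·mm.
d³ = 16×1.616×10^6/(π×72.63) = 113300 mm³.
d = 48.39 mm.

d = 48.4 mm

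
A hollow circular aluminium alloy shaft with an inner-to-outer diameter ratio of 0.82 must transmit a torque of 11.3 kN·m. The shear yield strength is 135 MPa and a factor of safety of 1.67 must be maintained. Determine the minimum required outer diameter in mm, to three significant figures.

d_o = 109 mm

τ_allow = 135/1.67 = 80.84 MPa.
For a hollow shaft τ = 16T/[πd_o³(1−k⁴)] with k = 0.82, so 1−k⁴ = 0.5479.
d_o³ = 16T/[π τ_allow (1−k⁴)] = 16×1.1300×10^7/(π×80.84×0.5479) = 1.299×10^6 mm³.
d_o = 109.1 mm.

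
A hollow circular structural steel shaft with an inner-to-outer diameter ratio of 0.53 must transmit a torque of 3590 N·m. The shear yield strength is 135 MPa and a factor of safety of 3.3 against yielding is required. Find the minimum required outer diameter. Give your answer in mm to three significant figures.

d_o = 78.6 mm

τ_allow = 135/3.3 = 40.91 MPa.
For a hollow shaft τ = 16T/[πd_o³(1−k⁴)] with k = 0.53, so 1−k⁴ = 0.9211.
d_o³ = 16T/[π τ_allow (1−k⁴)] = 16×3590000/(π×40.91×0.9211) = 485200 mm³.
d_o = 78.58 mm.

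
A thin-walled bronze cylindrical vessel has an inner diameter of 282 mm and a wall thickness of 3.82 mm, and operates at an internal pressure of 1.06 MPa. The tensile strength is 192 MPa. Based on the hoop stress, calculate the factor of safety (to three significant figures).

σ_h = pD/(2t) = 1.06×282/(2×3.82) = 39.13 MPa.
n = 192/39.13 = 4.907.

n = 4.91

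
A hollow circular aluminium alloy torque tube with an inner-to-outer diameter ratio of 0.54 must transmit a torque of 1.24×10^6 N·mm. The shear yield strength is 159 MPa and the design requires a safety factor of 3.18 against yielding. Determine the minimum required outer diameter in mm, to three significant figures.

d_o = 51.7 mm

τ_allow = 159/3.18 = 50.00 MPa.
For a hollow shaft τ = 16T/[πd_o³(1−k⁴)] with k = 0.54, so 1−k⁴ = 0.9150.
d_o³ = 16T/[π τ_allow (1−k⁴)] = 16×1240000/(π×50.00×0.9150) = 138000 mm³.
d_o = 51.68 mm.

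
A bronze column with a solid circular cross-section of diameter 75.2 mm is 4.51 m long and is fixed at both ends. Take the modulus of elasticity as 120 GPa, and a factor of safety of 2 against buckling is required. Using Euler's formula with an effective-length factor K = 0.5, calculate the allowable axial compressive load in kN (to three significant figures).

P_allow = 183 kN

I = πd⁴/64 = π×75.2⁴/64 = 1.570×10^6 mm⁴.
Effective length L_e = KL = 0.5×4.51 m = 2255 mm.
Euler critical load P_cr = π²EI/L_e² = π²×120000×1.570×10^6/2255² = 365600 N.
P_allow = P_cr/n = 365600/2 = 182800 N.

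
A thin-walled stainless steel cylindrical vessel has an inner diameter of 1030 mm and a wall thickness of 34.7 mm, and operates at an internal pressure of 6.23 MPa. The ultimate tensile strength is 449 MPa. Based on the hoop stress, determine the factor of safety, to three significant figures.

n = 4.86

σ_h = pD/(2t) = 6.23×1030/(2×34.7) = 92.46 MPa.
n = 449/92.46 = 4.856.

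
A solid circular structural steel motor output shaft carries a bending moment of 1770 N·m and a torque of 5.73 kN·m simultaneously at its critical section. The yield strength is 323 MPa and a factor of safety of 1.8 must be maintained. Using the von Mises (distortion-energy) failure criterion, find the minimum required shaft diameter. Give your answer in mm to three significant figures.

d = 66.9 mm

σ_allow = σ_y/n = 323/1.8 = 179.4 MPa.
For a solid shaft σ_b = 32M/(πd³) and τ = 16T/(πd³), so the von Mises stress is σ' = (16/πd³)·√(4M²+3T²).
√(4M²+3T²) = √(4×(1.770×10^6)² + 3×(5.730×10^6)²) = 1.054×10^7 N·mm.
d³ = 16×1.054×10^7/(π×179.4) = 299100 mm³.
d = 66.87 mm.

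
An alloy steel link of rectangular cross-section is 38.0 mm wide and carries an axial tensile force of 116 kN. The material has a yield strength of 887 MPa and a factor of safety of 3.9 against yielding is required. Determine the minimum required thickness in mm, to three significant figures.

σ_allow = 887/3.9 = 227.4 MPa.
Required area A = F/σ_allow = 116000/227.4 = 510.0 mm².
t = A/w = 510.0/38.0 = 13.42 mm.

t = 13.4 mm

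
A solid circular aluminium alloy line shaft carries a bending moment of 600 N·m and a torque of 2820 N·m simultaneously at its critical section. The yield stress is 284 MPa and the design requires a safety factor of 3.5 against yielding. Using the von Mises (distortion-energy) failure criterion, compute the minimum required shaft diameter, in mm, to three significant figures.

σ_allow = σ_y/n = 284/3.5 = 81.14 MPa.
For a solid shaft σ_b = 32M/(πd³) and τ = 16T/(πd³), so the von Mises stress is σ' = (16/πd³)·√(4M²+3T²).
√(4M²+3T²) = √(4×(600000)² + 3×(2.820×10^6)²) = 5.030×10^6 N·mm.
d³ = 16×5.030×10^6/(π×81.14) = 315700 mm³.
d = 68.09 mm.

d = 68.1 mm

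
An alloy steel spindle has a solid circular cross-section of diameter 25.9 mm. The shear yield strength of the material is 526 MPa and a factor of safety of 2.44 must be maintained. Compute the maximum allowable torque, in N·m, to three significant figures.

T_allow = 735 N·m

τ_allow = 526/2.44 = 215.6 MPa.
For a solid shaft T_allow = τ_allow·πd³/16; πd³/16 = π×25.9³/16 = 3411 mm³.
T_allow = 215.6×3411 = 735400 N·mm = 735.4 N·m.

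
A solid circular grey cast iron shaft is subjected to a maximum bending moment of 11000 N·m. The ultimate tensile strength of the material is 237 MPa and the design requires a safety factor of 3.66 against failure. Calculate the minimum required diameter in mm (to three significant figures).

d = 120 mm

σ_allow = 237/3.66 = 64.75 MPa.
For a solid circular section σ = 32M/(πd³), so d³ = 32M/(π σ_allow) = 32×1.1000×10^7/(π×64.75) = 1.730×10^6 mm³.
d = 120.1 mm.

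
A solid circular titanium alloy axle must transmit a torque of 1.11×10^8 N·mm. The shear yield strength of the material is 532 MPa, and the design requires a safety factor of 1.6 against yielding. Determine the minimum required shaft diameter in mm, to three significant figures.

d = 119 mm

Allowable shear stress τ_allow = 532/1.6 = 332.5 MPa.
For a solid shaft τ = 16T/(πd³), so d³ = 16T/(π τ_allow) = 16×1.1100×10^8/(π×332.5) = 1.700×10^6 mm³.
d = (1.700×10^6)^(1/3) = 119.4 mm.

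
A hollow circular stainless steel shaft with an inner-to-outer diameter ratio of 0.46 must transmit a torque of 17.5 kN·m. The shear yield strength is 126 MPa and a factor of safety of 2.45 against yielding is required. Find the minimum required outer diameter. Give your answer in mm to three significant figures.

τ_allow = 126/2.45 = 51.43 MPa.
For a hollow shaft τ = 16T/[πd_o³(1−k⁴)] with k = 0.46, so 1−k⁴ = 0.9552.
d_o³ = 16T/[π τ_allow (1−k⁴)] = 16×1.7500×10^7/(π×51.43×0.9552) = 1.814×10^6 mm³.
d_o = 122.0 mm.

d_o = 122 mm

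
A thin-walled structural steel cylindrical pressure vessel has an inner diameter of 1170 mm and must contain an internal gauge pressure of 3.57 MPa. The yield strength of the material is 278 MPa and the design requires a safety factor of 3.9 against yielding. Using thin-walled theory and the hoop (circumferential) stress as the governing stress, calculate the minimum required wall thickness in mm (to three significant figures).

σ_allow = 278/3.9 = 71.28 MPa.
Hoop stress σ_h = pD/(2t), so t = pD/(2σ_allow) = 3.57×1170/(2×71.28) = 29.30 mm.

t = 29.3 mm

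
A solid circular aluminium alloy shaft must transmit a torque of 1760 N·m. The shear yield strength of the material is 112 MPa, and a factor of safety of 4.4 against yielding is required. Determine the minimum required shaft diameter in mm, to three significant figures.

d = 70.6 mm

Allowable shear stress τ_allow = 112/4.4 = 25.45 MPa.
For a solid shaft τ = 16T/(πd³), so d³ = 16T/(π τ_allow) = 16×1760000/(π×25.45) = 352100 mm³.
d = (352100)^(1/3) = 70.62 mm.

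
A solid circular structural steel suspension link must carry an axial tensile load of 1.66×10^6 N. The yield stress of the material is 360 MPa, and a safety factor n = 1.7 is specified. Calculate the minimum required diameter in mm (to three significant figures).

d = 99.9 mm

Allowable stress σ_allow = 360/1.7 = 211.8 MPa.
Required area A = F/σ_allow = 1660000/211.8 = 7839 mm².
A = πd²/4 → d = √(4A/π) = 99.90 mm.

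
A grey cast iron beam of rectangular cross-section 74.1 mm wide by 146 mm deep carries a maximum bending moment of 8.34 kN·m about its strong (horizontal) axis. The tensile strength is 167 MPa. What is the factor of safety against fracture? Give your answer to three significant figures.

Section modulus S = bh²/6 = 74.1×146²/6 = 263300 mm³.
σ = M/S = 8340000/263300 = 31.68 MPa.
n = 167/31.68 = 5.271.

n = 5.27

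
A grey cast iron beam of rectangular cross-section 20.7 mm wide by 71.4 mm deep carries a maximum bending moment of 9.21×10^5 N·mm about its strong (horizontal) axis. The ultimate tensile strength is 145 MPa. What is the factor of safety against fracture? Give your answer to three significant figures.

Section modulus S = bh²/6 = 20.7×71.4²/6 = 17590 mm³.
σ = M/S = 921000/17590 = 52.37 MPa.
n = 145/52.37 = 2.769.

n = 2.77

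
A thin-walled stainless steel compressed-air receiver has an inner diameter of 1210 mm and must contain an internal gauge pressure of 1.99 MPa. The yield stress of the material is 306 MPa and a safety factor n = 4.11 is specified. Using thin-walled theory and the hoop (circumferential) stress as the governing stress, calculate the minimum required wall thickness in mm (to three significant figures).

σ_allow = 306/4.11 = 74.45 MPa.
Hoop stress σ_h = pD/(2t), so t = pD/(2σ_allow) = 1.99×1210/(2×74.45) = 16.17 mm.

t = 16.2 mm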